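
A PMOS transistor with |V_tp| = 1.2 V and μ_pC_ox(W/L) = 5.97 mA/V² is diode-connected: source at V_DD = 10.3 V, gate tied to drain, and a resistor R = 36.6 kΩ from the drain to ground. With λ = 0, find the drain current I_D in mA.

I_D = 0.241 mA

With gate tied to drain, V_SG = V_SD ≥ V_SG − |V_tp|, so the device is in saturation.
KCL at the drain: ½ k_p (V_SG − |V_tp|)² = (V_DD − V_SG)/R.
Let x = V_SG − 1.2. Then 109 x² + x − 9.1 = 0, giving x = 0.284 V (positive root), so V_SG = 1.48 V.
I_D = (V_DD − V_SG)/R = (10.3 − 1.48) / 36.6 = 0.241 mA.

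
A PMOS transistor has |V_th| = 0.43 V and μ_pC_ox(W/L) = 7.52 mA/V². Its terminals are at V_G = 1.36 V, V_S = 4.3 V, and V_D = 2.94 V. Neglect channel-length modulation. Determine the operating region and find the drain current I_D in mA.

V_SG = V_S − V_G = 4.3 − 1.36 = 2.94 V; V_SD = V_S − V_D = 4.3 − 2.94 = 1.36 V.
V_ov = V_SG − |V_th| = 2.94 − 0.43 = 2.51 V.
Since V_SD = 1.36 V < V_ov = 2.51 V, the device is in the triode region.
I_D = k_p [V_ov · V_SD − ½ V_SD²] = 7.52 × [2.51 × 1.36 − 0.5 × 1.36²] = 18.7 mA.

Triode; I_D = 18.7 mA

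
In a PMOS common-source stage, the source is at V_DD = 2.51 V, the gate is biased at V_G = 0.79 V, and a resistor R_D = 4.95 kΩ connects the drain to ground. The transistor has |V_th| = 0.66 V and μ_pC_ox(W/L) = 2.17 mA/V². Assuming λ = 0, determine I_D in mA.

I_D = 0.462 mA

V_SG = V_DD − V_G = 2.51 − 0.79 = 1.72 V, so V_ov = 1.72 − 0.66 = 1.06 V.
Assume saturation: I_D = ½ k_p V_ov² = 0.5 × 2.17 × 1.06² = 1.22 mA, giving V_SD = V_DD − I_D R_D = 2.51 − 1.22 × 4.95 = -3.52 V.
But -3.52 V < V_ov = 1.06 V, so the device is actually in triode.
In triode I_D = k_p[V_ov V_SD − ½ V_SD²] and I_D = (V_DD − V_SD)/R_D. Equating: 5.37 V_SD² − 12.39 V_SD + 2.51 = 0, giving V_SD = 0.225 V (the root below V_ov).
I_D = (2.51 − 0.225) / 4.95 = 0.462 mA.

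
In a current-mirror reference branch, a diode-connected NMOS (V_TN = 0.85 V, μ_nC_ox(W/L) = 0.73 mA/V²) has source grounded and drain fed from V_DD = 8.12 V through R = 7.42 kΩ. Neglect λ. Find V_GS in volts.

With gate tied to drain, V_GS = V_DS ≥ V_GS − V_TN, so the device is in saturation.
KCL at the drain: ½ k_n (V_GS − V_TN)² = (V_DD − V_GS)/R.
Let x = V_GS − 0.85. Then 2.71 x² + x − 7.27 = 0, giving x = 1.46 V (positive root), so V_GS = 2.31 V.
I_D = (V_DD − V_GS)/R = (8.12 − 2.31) / 7.42 = 0.782 mA.

V_GS = 2.31 V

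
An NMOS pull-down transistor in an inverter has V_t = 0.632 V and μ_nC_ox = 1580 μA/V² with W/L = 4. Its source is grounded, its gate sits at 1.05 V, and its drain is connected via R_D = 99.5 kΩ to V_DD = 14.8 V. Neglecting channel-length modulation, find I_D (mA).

I_D = 0.148 mA

V_GS = V_G = 1.05 V, so V_ov = 1.05 − 0.632 = 0.418 V.
k_n = μ_nC_ox · (W/L) = 6.32 mA/V².
Assume saturation: I_D = ½ k_n V_ov² = 0.5 × 6.32 × 0.418² = 0.552 mA, giving V_DS = V_DD − I_D R_D = 14.8 − 0.552 × 99.5 = -40.1 V.
But -40.1 V < V_ov = 0.418 V, so the device is actually in triode.
In triode I_D = k_n[V_ov V_DS − ½ V_DS²] and I_D = (V_DD − V_DS)/R_D. Equating: 314 V_DS² − 263.9 V_DS + 14.8 = 0, giving V_DS = 0.0604 V (the root below V_ov).
I_D = (14.8 − 0.0604) / 99.5 = 0.148 mA.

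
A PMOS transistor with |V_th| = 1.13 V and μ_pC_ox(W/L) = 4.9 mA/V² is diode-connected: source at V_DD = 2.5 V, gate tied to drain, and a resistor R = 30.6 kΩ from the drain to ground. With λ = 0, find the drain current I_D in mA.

With gate tied to drain, V_SG = V_SD ≥ V_SG − |V_th|, so the device is in saturation.
KCL at the drain: ½ k_p (V_SG − |V_th|)² = (V_DD − V_SG)/R.
Let x = V_SG − 1.13. Then 75 x² + x − 1.37 = 0, giving x = 0.129 V (positive root), so V_SG = 1.26 V.
I_D = (V_DD − V_SG)/R = (2.5 − 1.26) / 30.6 = 0.0406 mA.

I_D = 0.0406 mA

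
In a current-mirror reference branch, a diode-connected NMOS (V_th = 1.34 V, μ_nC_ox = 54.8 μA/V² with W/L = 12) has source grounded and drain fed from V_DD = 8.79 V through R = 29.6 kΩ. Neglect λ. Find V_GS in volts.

V_GS = 2.17 V

With gate tied to drain, V_GS = V_DS ≥ V_GS − V_th, so the device is in saturation.
k_n = μ_nC_ox · (W/L) = 0.6576 mA/V².
KCL at the drain: ½ k_n (V_GS − V_th)² = (V_DD − V_GS)/R.
Let x = V_GS − 1.34. Then 9.73 x² + x − 7.45 = 0, giving x = 0.825 V (positive root), so V_GS = 2.17 V.
I_D = (V_DD − V_GS)/R = (8.79 − 2.17) / 29.6 = 0.224 mA.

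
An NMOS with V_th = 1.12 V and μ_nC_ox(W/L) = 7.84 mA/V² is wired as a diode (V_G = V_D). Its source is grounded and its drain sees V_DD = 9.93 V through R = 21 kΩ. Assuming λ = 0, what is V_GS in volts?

V_GS = 1.44 V

With gate tied to drain, V_GS = V_DS ≥ V_GS − V_th, so the device is in saturation.
KCL at the drain: ½ k_n (V_GS − V_th)² = (V_DD − V_GS)/R.
Let x = V_GS − 1.12. Then 82.3 x² + x − 8.81 = 0, giving x = 0.321 V (positive root), so V_GS = 1.44 V.
I_D = (V_DD − V_GS)/R = (9.93 − 1.44) / 21 = 0.404 mA.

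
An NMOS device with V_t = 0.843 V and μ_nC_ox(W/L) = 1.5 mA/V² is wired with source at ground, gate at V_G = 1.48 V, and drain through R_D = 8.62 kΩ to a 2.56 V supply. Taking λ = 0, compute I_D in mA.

I_D = 0.253 mA

V_GS = V_G = 1.48 V, so V_ov = 1.48 − 0.843 = 0.637 V.
Assume saturation: I_D = ½ k_n V_ov² = 0.5 × 1.5 × 0.637² = 0.304 mA, giving V_DS = V_DD − I_D R_D = 2.56 − 0.304 × 8.62 = -0.0633 V.
But -0.0633 V < V_ov = 0.637 V, so the device is actually in triode.
In triode I_D = k_n[V_ov V_DS − ½ V_DS²] and I_D = (V_DD − V_DS)/R_D. Equating: 6.46 V_DS² − 9.236 V_DS + 2.56 = 0, giving V_DS = 0.376 V (the root below V_ov).
I_D = (2.56 − 0.376) / 8.62 = 0.253 mA.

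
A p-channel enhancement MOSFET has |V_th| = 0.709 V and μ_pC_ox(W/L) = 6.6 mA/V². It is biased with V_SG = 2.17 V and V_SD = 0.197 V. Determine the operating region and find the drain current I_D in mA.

V_ov = V_SG − |V_th| = 2.17 − 0.709 = 1.46 V.
Since V_SD = 0.197 V < V_ov = 1.46 V, the device is in the triode region.
I_D = k_p [V_ov · V_SD − ½ V_SD²] = 6.6 × [1.46 × 0.197 − 0.5 × 0.197²] = 1.77 mA.

Triode; I_D = 1.77 mA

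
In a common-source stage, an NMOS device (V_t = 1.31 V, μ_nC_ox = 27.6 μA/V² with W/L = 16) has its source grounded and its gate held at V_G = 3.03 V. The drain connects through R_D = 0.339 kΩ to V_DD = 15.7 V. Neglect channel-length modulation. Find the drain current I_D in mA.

I_D = 0.653 mA

V_GS = V_G = 3.03 V, so V_ov = 3.03 − 1.31 = 1.72 V.
k_n = μ_nC_ox · (W/L) = 0.4416 mA/V².
Assume saturation: I_D = ½ k_n V_ov² = 0.5 × 0.4416 × 1.72² = 0.653 mA, giving V_DS = V_DD − I_D R_D = 15.7 − 0.653 × 0.339 = 15.5 V.
V_DS = 15.5 V ≥ V_ov = 1.72 V, confirming saturation.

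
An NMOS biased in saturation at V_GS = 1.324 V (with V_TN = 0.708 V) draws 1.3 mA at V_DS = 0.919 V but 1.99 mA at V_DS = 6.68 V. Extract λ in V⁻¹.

λ = 0.101 V⁻¹

With V_GS fixed, I_D ∝ (1 + λ V_DS) in saturation, so I_D2/I_D1 = (1 + λ V_DS2)/(1 + λ V_DS1).
1.99/1.3 = 1.531 = (1 + 6.68 λ)/(1 + 0.919 λ).
Solving: λ (I_D1 V_DS2 − I_D2 V_DS1) = I_D2 − I_D1, so λ = (1.99 − 1.3) / (1.3 × 6.68 − 1.99 × 0.919) = 0.69 / 6.86 = 0.101 V⁻¹.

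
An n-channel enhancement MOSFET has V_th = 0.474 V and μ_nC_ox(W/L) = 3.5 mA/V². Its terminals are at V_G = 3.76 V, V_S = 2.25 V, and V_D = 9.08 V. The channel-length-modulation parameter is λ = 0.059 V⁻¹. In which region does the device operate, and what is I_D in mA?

Saturation; I_D = 2.64 mA

V_GS = V_G − V_S = 3.76 − 2.25 = 1.51 V; V_DS = V_D − V_S = 9.08 − 2.25 = 6.83 V.
V_ov = V_GS − V_th = 1.51 − 0.474 = 1.04 V.
Since V_DS = 6.83 V ≥ V_ov = 1.04 V, the device is in saturation.
I_D = ½ k_n V_ov² (1 + λ V_DS) = 0.5 × 3.5 × 1.04² × (1 + 0.059 × 6.83) = 2.64 mA.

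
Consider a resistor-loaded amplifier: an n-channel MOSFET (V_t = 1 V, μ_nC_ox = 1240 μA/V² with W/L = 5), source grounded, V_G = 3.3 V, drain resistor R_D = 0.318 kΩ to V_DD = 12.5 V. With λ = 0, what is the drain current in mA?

V_GS = V_G = 3.3 V, so V_ov = 3.3 − 1 = 2.3 V.
k_n = μ_nC_ox · (W/L) = 6.2 mA/V².
Assume saturation: I_D = ½ k_n V_ov² = 0.5 × 6.2 × 2.3² = 16.4 mA, giving V_DS = V_DD − I_D R_D = 12.5 − 16.4 × 0.318 = 7.29 V.
V_DS = 7.29 V ≥ V_ov = 2.3 V, confirming saturation.

I_D = 16.4 mA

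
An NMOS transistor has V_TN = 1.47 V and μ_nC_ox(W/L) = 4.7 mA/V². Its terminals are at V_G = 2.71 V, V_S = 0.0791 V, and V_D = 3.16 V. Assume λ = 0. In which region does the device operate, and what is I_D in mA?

Saturation; I_D = 3.17 mA

V_GS = V_G − V_S = 2.71 − 0.0791 = 2.63 V; V_DS = V_D − V_S = 3.16 − 0.0791 = 3.08 V.
V_ov = V_GS − V_TN = 2.63 − 1.47 = 1.16 V.
Since V_DS = 3.08 V ≥ V_ov = 1.16 V, the device is in saturation.
I_D = ½ k_n V_ov² = 0.5 × 4.7 × 1.16² = 3.17 mA.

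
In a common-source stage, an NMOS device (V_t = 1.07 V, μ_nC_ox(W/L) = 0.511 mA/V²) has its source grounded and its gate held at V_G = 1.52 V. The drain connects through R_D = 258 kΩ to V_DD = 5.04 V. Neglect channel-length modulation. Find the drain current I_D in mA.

V_GS = V_G = 1.52 V, so V_ov = 1.52 − 1.07 = 0.45 V.
Assume saturation: I_D = ½ k_n V_ov² = 0.5 × 0.511 × 0.45² = 0.0517 mA, giving V_DS = V_DD − I_D R_D = 5.04 − 0.0517 × 258 = -8.31 V.
But -8.31 V < V_ov = 0.45 V, so the device is actually in triode.
In triode I_D = k_n[V_ov V_DS − ½ V_DS²] and I_D = (V_DD − V_DS)/R_D. Equating: 65.9 V_DS² − 60.33 V_DS + 5.04 = 0, giving V_DS = 0.093 V (the root below V_ov).
I_D = (5.04 − 0.093) / 258 = 0.0192 mA.

I_D = 0.0192 mA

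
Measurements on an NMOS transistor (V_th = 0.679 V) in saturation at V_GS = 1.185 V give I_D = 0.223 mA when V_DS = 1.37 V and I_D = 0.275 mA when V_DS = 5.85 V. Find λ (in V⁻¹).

With V_GS fixed, I_D ∝ (1 + λ V_DS) in saturation, so I_D2/I_D1 = (1 + λ V_DS2)/(1 + λ V_DS1).
0.275/0.223 = 1.233 = (1 + 5.85 λ)/(1 + 1.37 λ).
Solving: λ (I_D1 V_DS2 − I_D2 V_DS1) = I_D2 − I_D1, so λ = (0.275 − 0.223) / (0.223 × 5.85 − 0.275 × 1.37) = 0.052 / 0.928 = 0.056 V⁻¹.

λ = 0.0560 V⁻¹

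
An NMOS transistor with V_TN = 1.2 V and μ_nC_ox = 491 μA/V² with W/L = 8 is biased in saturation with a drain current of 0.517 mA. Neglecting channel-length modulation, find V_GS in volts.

V_GS = 1.71 V

k_n = μ_nC_ox · (W/L) = 3.928 mA/V².
In saturation I_D = ½ k_n (V_GS − V_TN)², so V_GS − V_TN = √(2 I_D / k_n) = √(2 × 0.517 / 3.928) = 0.513 V.
V_GS = 1.2 + 0.513 = 1.71 V.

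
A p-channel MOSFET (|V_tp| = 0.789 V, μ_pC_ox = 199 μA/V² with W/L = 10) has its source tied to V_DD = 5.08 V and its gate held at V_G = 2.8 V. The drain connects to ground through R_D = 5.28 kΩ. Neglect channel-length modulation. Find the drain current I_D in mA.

I_D = 0.897 mA

V_SG = V_DD − V_G = 5.08 − 2.8 = 2.28 V, so V_ov = 2.28 − 0.789 = 1.49 V.
k_p = μ_pC_ox · (W/L) = 1.99 mA/V².
Assume saturation: I_D = ½ k_p V_ov² = 0.5 × 1.99 × 1.49² = 2.21 mA, giving V_SD = V_DD − I_D R_D = 5.08 − 2.21 × 5.28 = -6.6 V.
But -6.6 V < V_ov = 1.49 V, so the device is actually in triode.
In triode I_D = k_p[V_ov V_SD − ½ V_SD²] and I_D = (V_DD − V_SD)/R_D. Equating: 5.25 V_SD² − 16.67 V_SD + 5.08 = 0, giving V_SD = 0.342 V (the root below V_ov).
I_D = (5.08 − 0.342) / 5.28 = 0.897 mA.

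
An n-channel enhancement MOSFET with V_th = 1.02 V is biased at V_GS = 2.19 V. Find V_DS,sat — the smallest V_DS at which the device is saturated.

The boundary between triode and saturation is V_DS = V_GS − V_th = V_ov.
V_ov = 2.19 − 1.02 = 1.17 V.

V_DS,sat = 1.17 V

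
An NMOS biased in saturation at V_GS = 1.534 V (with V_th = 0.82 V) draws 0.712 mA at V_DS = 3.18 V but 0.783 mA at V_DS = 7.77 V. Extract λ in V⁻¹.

With V_GS fixed, I_D ∝ (1 + λ V_DS) in saturation, so I_D2/I_D1 = (1 + λ V_DS2)/(1 + λ V_DS1).
0.783/0.712 = 1.1 = (1 + 7.77 λ)/(1 + 3.18 λ).
Solving: λ (I_D1 V_DS2 − I_D2 V_DS1) = I_D2 − I_D1, so λ = (0.783 − 0.712) / (0.712 × 7.77 − 0.783 × 3.18) = 0.071 / 3.04 = 0.0233 V⁻¹.

λ = 0.0233 V⁻¹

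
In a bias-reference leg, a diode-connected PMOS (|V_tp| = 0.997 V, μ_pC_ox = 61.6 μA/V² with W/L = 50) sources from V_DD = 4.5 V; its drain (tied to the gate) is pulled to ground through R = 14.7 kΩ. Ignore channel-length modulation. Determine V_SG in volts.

With gate tied to drain, V_SG = V_SD ≥ V_SG − |V_tp|, so the device is in saturation.
k_p = μ_pC_ox · (W/L) = 3.08 mA/V².
KCL at the drain: ½ k_p (V_SG − |V_tp|)² = (V_DD − V_SG)/R.
Let x = V_SG − 0.997. Then 22.6 x² + x − 3.503 = 0, giving x = 0.372 V (positive root), so V_SG = 1.37 V.
I_D = (V_DD − V_SG)/R = (4.5 − 1.37) / 14.7 = 0.213 mA.

V_SG = 1.37 V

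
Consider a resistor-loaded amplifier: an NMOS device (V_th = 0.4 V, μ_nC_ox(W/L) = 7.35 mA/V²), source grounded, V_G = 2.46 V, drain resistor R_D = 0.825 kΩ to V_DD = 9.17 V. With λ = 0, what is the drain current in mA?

I_D = 10.1 mA

V_GS = V_G = 2.46 V, so V_ov = 2.46 − 0.4 = 2.06 V.
Assume saturation: I_D = ½ k_n V_ov² = 0.5 × 7.35 × 2.06² = 15.6 mA, giving V_DS = V_DD − I_D R_D = 9.17 − 15.6 × 0.825 = -3.7 V.
But -3.7 V < V_ov = 2.06 V, so the device is actually in triode.
In triode I_D = k_n[V_ov V_DS − ½ V_DS²] and I_D = (V_DD − V_DS)/R_D. Equating: 3.03 V_DS² − 13.49 V_DS + 9.17 = 0, giving V_DS = 0.837 V (the root below V_ov).
I_D = (9.17 − 0.837) / 0.825 = 10.1 mA.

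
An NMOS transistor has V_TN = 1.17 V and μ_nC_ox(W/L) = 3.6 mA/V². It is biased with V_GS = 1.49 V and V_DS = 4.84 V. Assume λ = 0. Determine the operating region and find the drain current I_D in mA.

V_ov = V_GS − V_TN = 1.49 − 1.17 = 0.32 V.
Since V_DS = 4.84 V ≥ V_ov = 0.32 V, the device is in saturation.
I_D = ½ k_n V_ov² = 0.5 × 3.6 × 0.32² = 0.184 mA.

Saturation; I_D = 0.184 mA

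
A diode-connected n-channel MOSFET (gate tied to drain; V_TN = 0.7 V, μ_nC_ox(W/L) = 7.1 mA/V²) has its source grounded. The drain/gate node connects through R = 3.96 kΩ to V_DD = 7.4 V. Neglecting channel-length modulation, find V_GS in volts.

With gate tied to drain, V_GS = V_DS ≥ V_GS − V_TN, so the device is in saturation.
KCL at the drain: ½ k_n (V_GS − V_TN)² = (V_DD − V_GS)/R.
Let x = V_GS − 0.7. Then 14.1 x² + x − 6.7 = 0, giving x = 0.656 V (positive root), so V_GS = 1.36 V.
I_D = (V_DD − V_GS)/R = (7.4 − 1.36) / 3.96 = 1.53 mA.

V_GS = 1.36 V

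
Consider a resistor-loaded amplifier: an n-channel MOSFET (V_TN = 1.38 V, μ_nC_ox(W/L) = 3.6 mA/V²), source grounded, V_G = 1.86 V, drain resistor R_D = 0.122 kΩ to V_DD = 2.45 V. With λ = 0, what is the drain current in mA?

I_D = 0.415 mA

V_GS = V_G = 1.86 V, so V_ov = 1.86 − 1.38 = 0.48 V.
Assume saturation: I_D = ½ k_n V_ov² = 0.5 × 3.6 × 0.48² = 0.415 mA, giving V_DS = V_DD − I_D R_D = 2.45 − 0.415 × 0.122 = 2.4 V.
V_DS = 2.4 V ≥ V_ov = 0.48 V, confirming saturation.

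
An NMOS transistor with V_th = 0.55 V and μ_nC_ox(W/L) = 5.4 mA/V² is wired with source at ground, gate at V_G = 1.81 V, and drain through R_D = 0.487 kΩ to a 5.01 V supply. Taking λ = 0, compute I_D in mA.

I_D = 4.29 mA

V_GS = V_G = 1.81 V, so V_ov = 1.81 − 0.55 = 1.26 V.
Assume saturation: I_D = ½ k_n V_ov² = 0.5 × 5.4 × 1.26² = 4.29 mA, giving V_DS = V_DD − I_D R_D = 5.01 − 4.29 × 0.487 = 2.92 V.
V_DS = 2.92 V ≥ V_ov = 1.26 V, confirming saturation.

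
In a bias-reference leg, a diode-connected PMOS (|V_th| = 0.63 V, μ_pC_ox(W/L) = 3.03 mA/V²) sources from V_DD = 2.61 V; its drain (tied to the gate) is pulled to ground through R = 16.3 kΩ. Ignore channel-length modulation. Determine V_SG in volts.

V_SG = 0.894 V

With gate tied to drain, V_SG = V_SD ≥ V_SG − |V_th|, so the device is in saturation.
KCL at the drain: ½ k_p (V_SG − |V_th|)² = (V_DD − V_SG)/R.
Let x = V_SG − 0.63. Then 24.7 x² + x − 1.98 = 0, giving x = 0.264 V (positive root), so V_SG = 0.894 V.
I_D = (V_DD − V_SG)/R = (2.61 − 0.894) / 16.3 = 0.105 mA.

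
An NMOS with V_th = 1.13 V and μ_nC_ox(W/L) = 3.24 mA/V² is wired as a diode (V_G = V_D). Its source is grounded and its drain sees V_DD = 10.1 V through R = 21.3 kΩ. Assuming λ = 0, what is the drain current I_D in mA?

I_D = 0.398 mA

With gate tied to drain, V_GS = V_DS ≥ V_GS − V_th, so the device is in saturation.
KCL at the drain: ½ k_n (V_GS − V_th)² = (V_DD − V_GS)/R.
Let x = V_GS − 1.13. Then 34.5 x² + x − 8.97 = 0, giving x = 0.496 V (positive root), so V_GS = 1.63 V.
I_D = (V_DD − V_GS)/R = (10.1 − 1.63) / 21.3 = 0.398 mA.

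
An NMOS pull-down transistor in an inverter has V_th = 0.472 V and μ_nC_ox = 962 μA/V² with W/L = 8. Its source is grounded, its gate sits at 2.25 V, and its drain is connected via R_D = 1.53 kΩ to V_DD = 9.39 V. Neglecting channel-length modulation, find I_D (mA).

I_D = 5.81 mA

V_GS = V_G = 2.25 V, so V_ov = 2.25 − 0.472 = 1.78 V.
k_n = μ_nC_ox · (W/L) = 7.696 mA/V².
Assume saturation: I_D = ½ k_n V_ov² = 0.5 × 7.696 × 1.78² = 12.2 mA, giving V_DS = V_DD − I_D R_D = 9.39 − 12.2 × 1.53 = -9.22 V.
But -9.22 V < V_ov = 1.78 V, so the device is actually in triode.
In triode I_D = k_n[V_ov V_DS − ½ V_DS²] and I_D = (V_DD − V_DS)/R_D. Equating: 5.89 V_DS² − 21.94 V_DS + 9.39 = 0, giving V_DS = 0.493 V (the root below V_ov).
I_D = (9.39 − 0.493) / 1.53 = 5.81 mA.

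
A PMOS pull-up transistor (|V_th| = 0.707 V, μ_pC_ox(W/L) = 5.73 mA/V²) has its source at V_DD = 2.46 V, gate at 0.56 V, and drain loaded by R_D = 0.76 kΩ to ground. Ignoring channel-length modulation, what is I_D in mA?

V_SG = V_DD − V_G = 2.46 − 0.56 = 1.9 V, so V_ov = 1.9 − 0.707 = 1.19 V.
Assume saturation: I_D = ½ k_p V_ov² = 0.5 × 5.73 × 1.19² = 4.08 mA, giving V_SD = V_DD − I_D R_D = 2.46 − 4.08 × 0.76 = -0.639 V.
But -0.639 V < V_ov = 1.19 V, so the device is actually in triode.
In triode I_D = k_p[V_ov V_SD − ½ V_SD²] and I_D = (V_DD − V_SD)/R_D. Equating: 2.18 V_SD² − 6.195 V_SD + 2.46 = 0, giving V_SD = 0.477 V (the root below V_ov).
I_D = (2.46 − 0.477) / 0.76 = 2.61 mA.

I_D = 2.61 mA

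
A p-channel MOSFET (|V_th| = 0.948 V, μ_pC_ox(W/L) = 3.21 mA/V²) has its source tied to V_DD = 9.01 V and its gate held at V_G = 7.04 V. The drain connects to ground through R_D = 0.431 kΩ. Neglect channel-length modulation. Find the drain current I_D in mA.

V_SG = V_DD − V_G = 9.01 − 7.04 = 1.97 V, so V_ov = 1.97 − 0.948 = 1.02 V.
Assume saturation: I_D = ½ k_p V_ov² = 0.5 × 3.21 × 1.02² = 1.68 mA, giving V_SD = V_DD − I_D R_D = 9.01 − 1.68 × 0.431 = 8.29 V.
V_SD = 8.29 V ≥ V_ov = 1.02 V, confirming saturation.

I_D = 1.68 mA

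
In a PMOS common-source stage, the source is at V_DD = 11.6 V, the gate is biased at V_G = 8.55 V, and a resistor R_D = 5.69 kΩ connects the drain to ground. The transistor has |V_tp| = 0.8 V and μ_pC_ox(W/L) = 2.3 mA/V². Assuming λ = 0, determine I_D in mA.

I_D = 1.97 mA

V_SG = V_DD − V_G = 11.6 − 8.55 = 3.05 V, so V_ov = 3.05 − 0.8 = 2.25 V.
Assume saturation: I_D = ½ k_p V_ov² = 0.5 × 2.3 × 2.25² = 5.82 mA, giving V_SD = V_DD − I_D R_D = 11.6 − 5.82 × 5.69 = -21.5 V.
But -21.5 V < V_ov = 2.25 V, so the device is actually in triode.
In triode I_D = k_p[V_ov V_SD − ½ V_SD²] and I_D = (V_DD − V_SD)/R_D. Equating: 6.54 V_SD² − 30.45 V_SD + 11.6 = 0, giving V_SD = 0.419 V (the root below V_ov).
I_D = (11.6 − 0.419) / 5.69 = 1.97 mA.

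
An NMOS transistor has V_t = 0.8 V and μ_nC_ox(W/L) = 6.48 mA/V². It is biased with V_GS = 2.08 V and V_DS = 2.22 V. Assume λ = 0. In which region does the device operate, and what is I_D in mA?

V_ov = V_GS − V_t = 2.08 − 0.8 = 1.28 V.
Since V_DS = 2.22 V ≥ V_ov = 1.28 V, the device is in saturation.
I_D = ½ k_n V_ov² = 0.5 × 6.48 × 1.28² = 5.31 mA.

Saturation; I_D = 5.31 mA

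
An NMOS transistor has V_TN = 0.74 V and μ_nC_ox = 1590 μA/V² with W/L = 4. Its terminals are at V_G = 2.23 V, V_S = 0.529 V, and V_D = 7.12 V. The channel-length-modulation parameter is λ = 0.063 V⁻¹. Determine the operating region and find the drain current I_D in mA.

Saturation; I_D = 4.16 mA

V_GS = V_G − V_S = 2.23 − 0.529 = 1.7 V; V_DS = V_D − V_S = 7.12 − 0.529 = 6.59 V.
k_n = μ_nC_ox · (W/L) = 6.36 mA/V².
V_ov = V_GS − V_TN = 1.7 − 0.74 = 0.961 V.
Since V_DS = 6.59 V ≥ V_ov = 0.961 V, the device is in saturation.
I_D = ½ k_n V_ov² (1 + λ V_DS) = 0.5 × 6.36 × 0.961² × (1 + 0.063 × 6.59) = 4.16 mA.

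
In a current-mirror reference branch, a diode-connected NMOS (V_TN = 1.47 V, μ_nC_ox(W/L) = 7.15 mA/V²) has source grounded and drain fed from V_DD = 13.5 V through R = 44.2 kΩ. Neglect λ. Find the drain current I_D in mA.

I_D = 0.266 mA

With gate tied to drain, V_GS = V_DS ≥ V_GS − V_TN, so the device is in saturation.
KCL at the drain: ½ k_n (V_GS − V_TN)² = (V_DD − V_GS)/R.
Let x = V_GS − 1.47. Then 158 x² + x − 12.03 = 0, giving x = 0.273 V (positive root), so V_GS = 1.74 V.
I_D = (V_DD − V_GS)/R = (13.5 − 1.74) / 44.2 = 0.266 mA.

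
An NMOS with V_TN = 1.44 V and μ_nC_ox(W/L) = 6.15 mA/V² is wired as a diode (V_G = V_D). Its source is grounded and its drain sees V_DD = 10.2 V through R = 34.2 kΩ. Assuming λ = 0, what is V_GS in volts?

V_GS = 1.72 V

With gate tied to drain, V_GS = V_DS ≥ V_GS − V_TN, so the device is in saturation.
KCL at the drain: ½ k_n (V_GS − V_TN)² = (V_DD − V_GS)/R.
Let x = V_GS − 1.44. Then 105 x² + x − 8.76 = 0, giving x = 0.284 V (positive root), so V_GS = 1.72 V.
I_D = (V_DD − V_GS)/R = (10.2 − 1.72) / 34.2 = 0.248 mA.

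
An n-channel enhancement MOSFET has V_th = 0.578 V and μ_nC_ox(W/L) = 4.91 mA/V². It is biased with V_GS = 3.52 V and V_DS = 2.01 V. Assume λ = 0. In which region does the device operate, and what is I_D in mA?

Triode; I_D = 19.1 mA

V_ov = V_GS − V_th = 3.52 − 0.578 = 2.94 V.
Since V_DS = 2.01 V < V_ov = 2.94 V, the device is in the triode region.
I_D = k_n [V_ov · V_DS − ½ V_DS²] = 4.91 × [2.94 × 2.01 − 0.5 × 2.01²] = 19.1 mA.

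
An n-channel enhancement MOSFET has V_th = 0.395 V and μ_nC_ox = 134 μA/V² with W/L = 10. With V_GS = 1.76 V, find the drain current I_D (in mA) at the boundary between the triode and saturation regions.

At the boundary V_DS = V_ov = V_GS − V_th = 1.76 − 0.395 = 1.36 V.
k_n = μ_nC_ox · (W/L) = 1.34 mA/V².
I_D = ½ k_n V_ov² = 0.5 × 1.34 × 1.36² = 1.25 mA.

I_D = 1.25 mA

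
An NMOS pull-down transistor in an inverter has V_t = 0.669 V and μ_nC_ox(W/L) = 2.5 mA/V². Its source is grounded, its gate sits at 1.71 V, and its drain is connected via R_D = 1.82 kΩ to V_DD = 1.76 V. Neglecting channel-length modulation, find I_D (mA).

V_GS = V_G = 1.71 V, so V_ov = 1.71 − 0.669 = 1.04 V.
Assume saturation: I_D = ½ k_n V_ov² = 0.5 × 2.5 × 1.04² = 1.35 mA, giving V_DS = V_DD − I_D R_D = 1.76 − 1.35 × 1.82 = -0.705 V.
But -0.705 V < V_ov = 1.04 V, so the device is actually in triode.
In triode I_D = k_n[V_ov V_DS − ½ V_DS²] and I_D = (V_DD − V_DS)/R_D. Equating: 2.27 V_DS² − 5.737 V_DS + 1.76 = 0, giving V_DS = 0.357 V (the root below V_ov).
I_D = (1.76 − 0.357) / 1.82 = 0.771 mA.

I_D = 0.771 mA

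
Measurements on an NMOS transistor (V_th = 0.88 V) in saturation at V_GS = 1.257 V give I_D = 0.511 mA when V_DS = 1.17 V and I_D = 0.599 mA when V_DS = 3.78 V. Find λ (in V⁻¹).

λ = 0.0715 V⁻¹

With V_GS fixed, I_D ∝ (1 + λ V_DS) in saturation, so I_D2/I_D1 = (1 + λ V_DS2)/(1 + λ V_DS1).
0.599/0.511 = 1.172 = (1 + 3.78 λ)/(1 + 1.17 λ).
Solving: λ (I_D1 V_DS2 − I_D2 V_DS1) = I_D2 − I_D1, so λ = (0.599 − 0.511) / (0.511 × 3.78 − 0.599 × 1.17) = 0.088 / 1.23 = 0.0715 V⁻¹.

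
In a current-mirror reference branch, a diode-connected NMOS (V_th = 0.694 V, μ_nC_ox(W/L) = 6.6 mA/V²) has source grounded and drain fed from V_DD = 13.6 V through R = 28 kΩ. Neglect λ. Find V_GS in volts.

With gate tied to drain, V_GS = V_DS ≥ V_GS − V_th, so the device is in saturation.
KCL at the drain: ½ k_n (V_GS − V_th)² = (V_DD − V_GS)/R.
Let x = V_GS − 0.694. Then 92.4 x² + x − 12.91 = 0, giving x = 0.368 V (positive root), so V_GS = 1.06 V.
I_D = (V_DD − V_GS)/R = (13.6 − 1.06) / 28 = 0.448 mA.

V_GS = 1.06 V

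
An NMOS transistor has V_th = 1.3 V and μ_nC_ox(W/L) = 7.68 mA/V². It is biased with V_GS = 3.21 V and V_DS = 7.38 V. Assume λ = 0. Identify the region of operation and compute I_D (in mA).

V_ov = V_GS − V_th = 3.21 − 1.3 = 1.91 V.
Since V_DS = 7.38 V ≥ V_ov = 1.91 V, the device is in saturation.
I_D = ½ k_n V_ov² = 0.5 × 7.68 × 1.91² = 14 mA.

Saturation; I_D = 14.0 mA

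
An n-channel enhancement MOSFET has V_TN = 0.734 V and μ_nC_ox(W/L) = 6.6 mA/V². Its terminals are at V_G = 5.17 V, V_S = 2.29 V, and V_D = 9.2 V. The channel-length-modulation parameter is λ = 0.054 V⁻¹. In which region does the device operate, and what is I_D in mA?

V_GS = V_G − V_S = 5.17 − 2.29 = 2.88 V; V_DS = V_D − V_S = 9.2 − 2.29 = 6.91 V.
V_ov = V_GS − V_TN = 2.88 − 0.734 = 2.15 V.
Since V_DS = 6.91 V ≥ V_ov = 2.15 V, the device is in saturation.
I_D = ½ k_n V_ov² (1 + λ V_DS) = 0.5 × 6.6 × 2.15² × (1 + 0.054 × 6.91) = 20.9 mA.

Saturation; I_D = 20.9 mA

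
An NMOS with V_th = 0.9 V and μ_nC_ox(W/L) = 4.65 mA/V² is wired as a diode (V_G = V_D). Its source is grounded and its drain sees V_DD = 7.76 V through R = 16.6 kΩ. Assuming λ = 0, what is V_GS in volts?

V_GS = 1.31 V

With gate tied to drain, V_GS = V_DS ≥ V_GS − V_th, so the device is in saturation.
KCL at the drain: ½ k_n (V_GS − V_th)² = (V_DD − V_GS)/R.
Let x = V_GS − 0.9. Then 38.6 x² + x − 6.86 = 0, giving x = 0.409 V (positive root), so V_GS = 1.31 V.
I_D = (V_DD − V_GS)/R = (7.76 − 1.31) / 16.6 = 0.389 mA.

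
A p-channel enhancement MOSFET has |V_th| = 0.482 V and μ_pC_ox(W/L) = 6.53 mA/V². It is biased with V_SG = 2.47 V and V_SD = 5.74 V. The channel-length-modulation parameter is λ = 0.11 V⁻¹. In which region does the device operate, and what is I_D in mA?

Saturation; I_D = 21.1 mA

V_ov = V_SG − |V_th| = 2.47 − 0.482 = 1.99 V.
Since V_SD = 5.74 V ≥ V_ov = 1.99 V, the device is in saturation.
I_D = ½ k_p V_ov² (1 + λ V_SD) = 0.5 × 6.53 × 1.99² × (1 + 0.11 × 5.74) = 21.1 mA.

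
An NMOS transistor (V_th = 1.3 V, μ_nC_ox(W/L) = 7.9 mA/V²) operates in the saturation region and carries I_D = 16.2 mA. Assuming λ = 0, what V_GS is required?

In saturation I_D = ½ k_n (V_GS − V_th)², so V_GS − V_th = √(2 I_D / k_n) = √(2 × 16.2 / 7.9) = 2.03 V.
V_GS = 1.3 + 2.03 = 3.33 V.

V_GS = 3.33 V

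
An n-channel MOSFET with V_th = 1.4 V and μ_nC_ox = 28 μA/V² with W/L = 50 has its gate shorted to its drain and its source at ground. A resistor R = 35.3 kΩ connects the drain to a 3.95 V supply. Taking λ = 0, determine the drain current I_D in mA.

With gate tied to drain, V_GS = V_DS ≥ V_GS − V_th, so the device is in saturation.
k_n = μ_nC_ox · (W/L) = 1.4 mA/V².
KCL at the drain: ½ k_n (V_GS − V_th)² = (V_DD − V_GS)/R.
Let x = V_GS − 1.4. Then 24.7 x² + x − 2.55 = 0, giving x = 0.302 V (positive root), so V_GS = 1.7 V.
I_D = (V_DD − V_GS)/R = (3.95 − 1.7) / 35.3 = 0.0637 mA.

I_D = 0.0637 mA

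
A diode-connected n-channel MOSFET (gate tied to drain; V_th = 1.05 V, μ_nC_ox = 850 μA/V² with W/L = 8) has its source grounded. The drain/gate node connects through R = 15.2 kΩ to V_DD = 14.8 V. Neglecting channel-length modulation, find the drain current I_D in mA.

With gate tied to drain, V_GS = V_DS ≥ V_GS − V_th, so the device is in saturation.
k_n = μ_nC_ox · (W/L) = 6.8 mA/V².
KCL at the drain: ½ k_n (V_GS − V_th)² = (V_DD − V_GS)/R.
Let x = V_GS − 1.05. Then 51.7 x² + x − 13.75 = 0, giving x = 0.506 V (positive root), so V_GS = 1.56 V.
I_D = (V_DD − V_GS)/R = (14.8 − 1.56) / 15.2 = 0.871 mA.

I_D = 0.871 mA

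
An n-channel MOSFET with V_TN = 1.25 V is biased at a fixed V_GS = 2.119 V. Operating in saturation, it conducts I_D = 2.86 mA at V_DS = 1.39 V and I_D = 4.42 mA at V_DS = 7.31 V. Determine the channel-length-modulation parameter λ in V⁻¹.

With V_GS fixed, I_D ∝ (1 + λ V_DS) in saturation, so I_D2/I_D1 = (1 + λ V_DS2)/(1 + λ V_DS1).
4.42/2.86 = 1.545 = (1 + 7.31 λ)/(1 + 1.39 λ).
Solving: λ (I_D1 V_DS2 − I_D2 V_DS1) = I_D2 − I_D1, so λ = (4.42 − 2.86) / (2.86 × 7.31 − 4.42 × 1.39) = 1.56 / 14.8 = 0.106 V⁻¹.

λ = 0.106 V⁻¹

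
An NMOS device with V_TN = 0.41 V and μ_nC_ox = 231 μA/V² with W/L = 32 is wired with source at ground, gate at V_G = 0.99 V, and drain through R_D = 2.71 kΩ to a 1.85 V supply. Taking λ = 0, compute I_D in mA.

I_D = 0.620 mA

V_GS = V_G = 0.99 V, so V_ov = 0.99 − 0.41 = 0.58 V.
k_n = μ_nC_ox · (W/L) = 7.392 mA/V².
Assume saturation: I_D = ½ k_n V_ov² = 0.5 × 7.392 × 0.58² = 1.24 mA, giving V_DS = V_DD − I_D R_D = 1.85 − 1.24 × 2.71 = -1.52 V.
But -1.52 V < V_ov = 0.58 V, so the device is actually in triode.
In triode I_D = k_n[V_ov V_DS − ½ V_DS²] and I_D = (V_DD − V_DS)/R_D. Equating: 10 V_DS² − 12.62 V_DS + 1.85 = 0, giving V_DS = 0.169 V (the root below V_ov).
I_D = (1.85 − 0.169) / 2.71 = 0.62 mA.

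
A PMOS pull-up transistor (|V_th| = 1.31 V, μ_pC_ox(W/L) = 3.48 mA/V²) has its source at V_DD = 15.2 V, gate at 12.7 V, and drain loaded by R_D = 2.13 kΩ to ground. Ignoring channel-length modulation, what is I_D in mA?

V_SG = V_DD − V_G = 15.2 − 12.7 = 2.5 V, so V_ov = 2.5 − 1.31 = 1.19 V.
Assume saturation: I_D = ½ k_p V_ov² = 0.5 × 3.48 × 1.19² = 2.46 mA, giving V_SD = V_DD − I_D R_D = 15.2 − 2.46 × 2.13 = 9.95 V.
V_SD = 9.95 V ≥ V_ov = 1.19 V, confirming saturation.

I_D = 2.46 mA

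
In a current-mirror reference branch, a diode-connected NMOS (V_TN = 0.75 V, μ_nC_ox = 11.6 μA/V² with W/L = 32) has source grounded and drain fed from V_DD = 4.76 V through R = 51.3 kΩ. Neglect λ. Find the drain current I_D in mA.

With gate tied to drain, V_GS = V_DS ≥ V_GS − V_TN, so the device is in saturation.
k_n = μ_nC_ox · (W/L) = 0.3712 mA/V².
KCL at the drain: ½ k_n (V_GS − V_TN)² = (V_DD − V_GS)/R.
Let x = V_GS − 0.75. Then 9.52 x² + x − 4.01 = 0, giving x = 0.599 V (positive root), so V_GS = 1.35 V.
I_D = (V_DD − V_GS)/R = (4.76 − 1.35) / 51.3 = 0.0665 mA.

I_D = 0.0665 mA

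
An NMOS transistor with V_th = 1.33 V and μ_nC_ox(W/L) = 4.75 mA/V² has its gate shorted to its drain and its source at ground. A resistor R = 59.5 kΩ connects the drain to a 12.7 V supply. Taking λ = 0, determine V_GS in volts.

V_GS = 1.61 V

With gate tied to drain, V_GS = V_DS ≥ V_GS − V_th, so the device is in saturation.
KCL at the drain: ½ k_n (V_GS − V_th)² = (V_DD − V_GS)/R.
Let x = V_GS − 1.33. Then 141 x² + x − 11.37 = 0, giving x = 0.28 V (positive root), so V_GS = 1.61 V.
I_D = (V_DD − V_GS)/R = (12.7 − 1.61) / 59.5 = 0.186 mA.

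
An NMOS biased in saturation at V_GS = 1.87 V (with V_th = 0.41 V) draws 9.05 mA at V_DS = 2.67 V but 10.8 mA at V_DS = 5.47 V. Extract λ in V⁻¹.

λ = 0.0847 V⁻¹

With V_GS fixed, I_D ∝ (1 + λ V_DS) in saturation, so I_D2/I_D1 = (1 + λ V_DS2)/(1 + λ V_DS1).
10.8/9.05 = 1.193 = (1 + 5.47 λ)/(1 + 2.67 λ).
Solving: λ (I_D1 V_DS2 − I_D2 V_DS1) = I_D2 − I_D1, so λ = (10.8 − 9.05) / (9.05 × 5.47 − 10.8 × 2.67) = 1.75 / 20.7 = 0.0847 V⁻¹.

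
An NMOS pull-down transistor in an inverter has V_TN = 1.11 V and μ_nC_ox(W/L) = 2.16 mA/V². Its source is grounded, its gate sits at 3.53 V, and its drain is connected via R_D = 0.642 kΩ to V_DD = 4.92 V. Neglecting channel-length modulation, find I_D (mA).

V_GS = V_G = 3.53 V, so V_ov = 3.53 − 1.11 = 2.42 V.
Assume saturation: I_D = ½ k_n V_ov² = 0.5 × 2.16 × 2.42² = 6.32 mA, giving V_DS = V_DD − I_D R_D = 4.92 − 6.32 × 0.642 = 0.859 V.
But 0.859 V < V_ov = 2.42 V, so the device is actually in triode.
In triode I_D = k_n[V_ov V_DS − ½ V_DS²] and I_D = (V_DD − V_DS)/R_D. Equating: 0.693 V_DS² − 4.356 V_DS + 4.92 = 0, giving V_DS = 1.48 V (the root below V_ov).
I_D = (4.92 − 1.48) / 0.642 = 5.36 mA.

I_D = 5.36 mA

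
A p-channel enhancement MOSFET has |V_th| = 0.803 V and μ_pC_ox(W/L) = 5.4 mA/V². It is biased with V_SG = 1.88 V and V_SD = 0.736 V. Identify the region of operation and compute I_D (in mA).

Triode; I_D = 2.82 mA

V_ov = V_SG − |V_th| = 1.88 − 0.803 = 1.08 V.
Since V_SD = 0.736 V < V_ov = 1.08 V, the device is in the triode region.
I_D = k_p [V_ov · V_SD − ½ V_SD²] = 5.4 × [1.08 × 0.736 − 0.5 × 0.736²] = 2.82 mA.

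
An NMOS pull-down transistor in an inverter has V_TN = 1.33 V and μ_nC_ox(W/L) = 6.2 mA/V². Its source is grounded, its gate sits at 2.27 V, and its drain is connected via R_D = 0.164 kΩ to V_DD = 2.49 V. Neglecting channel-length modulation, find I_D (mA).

V_GS = V_G = 2.27 V, so V_ov = 2.27 − 1.33 = 0.94 V.
Assume saturation: I_D = ½ k_n V_ov² = 0.5 × 6.2 × 0.94² = 2.74 mA, giving V_DS = V_DD − I_D R_D = 2.49 − 2.74 × 0.164 = 2.04 V.
V_DS = 2.04 V ≥ V_ov = 0.94 V, confirming saturation.

I_D = 2.74 mA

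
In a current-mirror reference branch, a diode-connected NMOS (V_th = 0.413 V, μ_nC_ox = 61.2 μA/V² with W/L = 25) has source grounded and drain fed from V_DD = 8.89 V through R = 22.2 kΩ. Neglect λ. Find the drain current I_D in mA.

With gate tied to drain, V_GS = V_DS ≥ V_GS − V_th, so the device is in saturation.
k_n = μ_nC_ox · (W/L) = 1.53 mA/V².
KCL at the drain: ½ k_n (V_GS − V_th)² = (V_DD − V_GS)/R.
Let x = V_GS − 0.413. Then 17 x² + x − 8.477 = 0, giving x = 0.678 V (positive root), so V_GS = 1.09 V.
I_D = (V_DD − V_GS)/R = (8.89 − 1.09) / 22.2 = 0.351 mA.

I_D = 0.351 mA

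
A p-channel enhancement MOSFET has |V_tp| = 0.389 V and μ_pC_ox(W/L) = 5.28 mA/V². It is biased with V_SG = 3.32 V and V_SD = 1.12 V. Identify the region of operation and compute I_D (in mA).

Triode; I_D = 14.0 mA

V_ov = V_SG − |V_tp| = 3.32 − 0.389 = 2.93 V.
Since V_SD = 1.12 V < V_ov = 2.93 V, the device is in the triode region.
I_D = k_p [V_ov · V_SD − ½ V_SD²] = 5.28 × [2.93 × 1.12 − 0.5 × 1.12²] = 14 mA.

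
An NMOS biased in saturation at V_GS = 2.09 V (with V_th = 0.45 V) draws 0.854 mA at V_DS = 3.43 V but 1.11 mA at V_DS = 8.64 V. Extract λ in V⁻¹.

With V_GS fixed, I_D ∝ (1 + λ V_DS) in saturation, so I_D2/I_D1 = (1 + λ V_DS2)/(1 + λ V_DS1).
1.11/0.854 = 1.3 = (1 + 8.64 λ)/(1 + 3.43 λ).
Solving: λ (I_D1 V_DS2 − I_D2 V_DS1) = I_D2 − I_D1, so λ = (1.11 − 0.854) / (0.854 × 8.64 − 1.11 × 3.43) = 0.256 / 3.57 = 0.0717 V⁻¹.

λ = 0.0717 V⁻¹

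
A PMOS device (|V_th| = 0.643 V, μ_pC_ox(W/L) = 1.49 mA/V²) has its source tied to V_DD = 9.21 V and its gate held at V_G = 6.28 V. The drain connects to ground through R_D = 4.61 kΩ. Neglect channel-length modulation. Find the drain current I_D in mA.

I_D = 1.86 mA

V_SG = V_DD − V_G = 9.21 − 6.28 = 2.93 V, so V_ov = 2.93 − 0.643 = 2.29 V.
Assume saturation: I_D = ½ k_p V_ov² = 0.5 × 1.49 × 2.29² = 3.9 mA, giving V_SD = V_DD − I_D R_D = 9.21 − 3.9 × 4.61 = -8.75 V.
But -8.75 V < V_ov = 2.29 V, so the device is actually in triode.
In triode I_D = k_p[V_ov V_SD − ½ V_SD²] and I_D = (V_DD − V_SD)/R_D. Equating: 3.43 V_SD² − 16.71 V_SD + 9.21 = 0, giving V_SD = 0.634 V (the root below V_ov).
I_D = (9.21 − 0.634) / 4.61 = 1.86 mA.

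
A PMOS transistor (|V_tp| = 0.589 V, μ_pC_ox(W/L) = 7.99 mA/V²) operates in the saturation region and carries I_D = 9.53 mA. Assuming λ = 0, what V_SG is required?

V_SG = 2.13 V

In saturation I_D = ½ k_p (V_SG − |V_tp|)², so V_SG − |V_tp| = √(2 I_D / k_p) = √(2 × 9.53 / 7.99) = 1.54 V.
V_SG = 0.589 + 1.54 = 2.13 V.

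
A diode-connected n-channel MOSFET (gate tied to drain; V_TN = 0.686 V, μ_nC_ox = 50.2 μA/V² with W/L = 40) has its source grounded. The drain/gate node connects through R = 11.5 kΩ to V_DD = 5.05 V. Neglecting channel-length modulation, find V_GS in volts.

With gate tied to drain, V_GS = V_DS ≥ V_GS − V_TN, so the device is in saturation.
k_n = μ_nC_ox · (W/L) = 2.008 mA/V².
KCL at the drain: ½ k_n (V_GS − V_TN)² = (V_DD − V_GS)/R.
Let x = V_GS − 0.686. Then 11.5 x² + x − 4.364 = 0, giving x = 0.573 V (positive root), so V_GS = 1.26 V.
I_D = (V_DD − V_GS)/R = (5.05 − 1.26) / 11.5 = 0.33 mA.

V_GS = 1.26 V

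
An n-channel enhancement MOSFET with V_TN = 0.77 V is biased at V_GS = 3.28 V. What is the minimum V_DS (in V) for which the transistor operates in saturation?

V_DS,sat = 2.51 V

The boundary between triode and saturation is V_DS = V_GS − V_TN = V_ov.
V_ov = 3.28 − 0.77 = 2.51 V.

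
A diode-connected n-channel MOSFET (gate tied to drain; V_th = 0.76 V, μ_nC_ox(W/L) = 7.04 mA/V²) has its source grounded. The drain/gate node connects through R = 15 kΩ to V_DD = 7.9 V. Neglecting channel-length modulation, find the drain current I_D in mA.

I_D = 0.452 mA

With gate tied to drain, V_GS = V_DS ≥ V_GS − V_th, so the device is in saturation.
KCL at the drain: ½ k_n (V_GS − V_th)² = (V_DD − V_GS)/R.
Let x = V_GS − 0.76. Then 52.8 x² + x − 7.14 = 0, giving x = 0.358 V (positive root), so V_GS = 1.12 V.
I_D = (V_DD − V_GS)/R = (7.9 − 1.12) / 15 = 0.452 mA.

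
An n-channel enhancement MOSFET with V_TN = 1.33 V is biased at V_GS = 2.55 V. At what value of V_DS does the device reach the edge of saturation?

The boundary between triode and saturation is V_DS = V_GS − V_TN = V_ov.
V_ov = 2.55 − 1.33 = 1.22 V.

V_DS,sat = 1.22 V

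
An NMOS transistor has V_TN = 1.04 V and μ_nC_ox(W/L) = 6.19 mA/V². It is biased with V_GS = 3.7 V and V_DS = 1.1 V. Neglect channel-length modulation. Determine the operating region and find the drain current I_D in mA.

V_ov = V_GS − V_TN = 3.7 − 1.04 = 2.66 V.
Since V_DS = 1.1 V < V_ov = 2.66 V, the device is in the triode region.
I_D = k_n [V_ov · V_DS − ½ V_DS²] = 6.19 × [2.66 × 1.1 − 0.5 × 1.1²] = 14.4 mA.

Triode; I_D = 14.4 mA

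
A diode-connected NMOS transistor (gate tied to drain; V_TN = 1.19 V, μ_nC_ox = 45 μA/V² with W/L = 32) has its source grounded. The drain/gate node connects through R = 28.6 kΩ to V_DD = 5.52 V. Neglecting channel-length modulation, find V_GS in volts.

V_GS = 1.62 V

With gate tied to drain, V_GS = V_DS ≥ V_GS − V_TN, so the device is in saturation.
k_n = μ_nC_ox · (W/L) = 1.44 mA/V².
KCL at the drain: ½ k_n (V_GS − V_TN)² = (V_DD − V_GS)/R.
Let x = V_GS − 1.19. Then 20.6 x² + x − 4.33 = 0, giving x = 0.435 V (positive root), so V_GS = 1.62 V.
I_D = (V_DD − V_GS)/R = (5.52 − 1.62) / 28.6 = 0.136 mA.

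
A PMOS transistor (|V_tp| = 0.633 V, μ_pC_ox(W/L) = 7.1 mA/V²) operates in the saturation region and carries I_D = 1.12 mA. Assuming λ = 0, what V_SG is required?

In saturation I_D = ½ k_p (V_SG − |V_tp|)², so V_SG − |V_tp| = √(2 I_D / k_p) = √(2 × 1.12 / 7.1) = 0.562 V.
V_SG = 0.633 + 0.562 = 1.19 V.

V_SG = 1.19 V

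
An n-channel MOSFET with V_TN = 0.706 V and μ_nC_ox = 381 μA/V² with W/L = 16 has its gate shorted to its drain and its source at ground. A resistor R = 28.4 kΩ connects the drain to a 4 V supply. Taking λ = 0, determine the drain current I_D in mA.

With gate tied to drain, V_GS = V_DS ≥ V_GS − V_TN, so the device is in saturation.
k_n = μ_nC_ox · (W/L) = 6.096 mA/V².
KCL at the drain: ½ k_n (V_GS − V_TN)² = (V_DD − V_GS)/R.
Let x = V_GS − 0.706. Then 86.6 x² + x − 3.294 = 0, giving x = 0.189 V (positive root), so V_GS = 0.895 V.
I_D = (V_DD − V_GS)/R = (4 − 0.895) / 28.4 = 0.109 mA.

I_D = 0.109 mA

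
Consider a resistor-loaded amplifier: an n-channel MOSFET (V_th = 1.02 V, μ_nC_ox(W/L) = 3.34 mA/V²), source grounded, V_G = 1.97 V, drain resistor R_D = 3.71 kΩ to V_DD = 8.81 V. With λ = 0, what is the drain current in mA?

V_GS = V_G = 1.97 V, so V_ov = 1.97 − 1.02 = 0.95 V.
Assume saturation: I_D = ½ k_n V_ov² = 0.5 × 3.34 × 0.95² = 1.51 mA, giving V_DS = V_DD − I_D R_D = 8.81 − 1.51 × 3.71 = 3.22 V.
V_DS = 3.22 V ≥ V_ov = 0.95 V, confirming saturation.

I_D = 1.51 mA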